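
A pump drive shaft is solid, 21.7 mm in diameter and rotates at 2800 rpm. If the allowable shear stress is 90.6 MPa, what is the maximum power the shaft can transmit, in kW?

J = πd⁴/32 = π(0.0217)⁴/32 = 2.177×10^-8 m⁴.
T_max = τ_allow·J/r = 9.06×10^7 × 2.177×10^-8 / 0.0109 = 181.8 N·m.
ω = 2π·2800/60 = 293.2 rad/s, so P_max = T_max·ω = 5.330×10^4 W.

53.3 kW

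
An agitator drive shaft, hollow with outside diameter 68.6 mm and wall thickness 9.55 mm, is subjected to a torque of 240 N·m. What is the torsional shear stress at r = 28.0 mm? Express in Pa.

J = π(d_o⁴ − d_i⁴)/32 = π(0.0686⁴ − 0.0495⁴)/32 = 1.585×10^-6 m⁴.
Shear stress varies linearly with radius: τ = T·r/J = 240.0 × 0.0280 / 1.585×10^-6 = 4.240×10^6 Pa.

4.24e6 Pa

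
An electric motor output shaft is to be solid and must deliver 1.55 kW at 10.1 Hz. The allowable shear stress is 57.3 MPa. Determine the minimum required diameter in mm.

ω = 2π·10.1 = 63.46 rad/s, so T = P/ω = 1.55×10³ / 63.46 = 24.42 N·m.
For a solid shaft τ_max = 16T/(πd³), so d = (16T/(π τ_allow))^(1/3) = (16·24.42/(π·5.73×10^7))^(1/3) = 0.01295 m.

12.9 mm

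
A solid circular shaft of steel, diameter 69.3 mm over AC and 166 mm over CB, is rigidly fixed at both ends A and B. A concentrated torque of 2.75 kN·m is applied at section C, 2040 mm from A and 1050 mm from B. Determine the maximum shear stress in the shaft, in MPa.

3.01 MPa

Compatibility: T_A·a/J_AC = T_B·b/J_CB with T_A + T_B = T₀.
J_AC = 2.26×10^-6 m⁴, J_CB = 7.45×10^-5 m⁴, so T_A = T₀·(J_AC/a)/((J_AC/a)+(J_CB/b)) = 42.33 N·m, T_B = 2708 N·m.
τ in each portion: τ_AC = 6.48×10^5 Pa, τ_CB = 3.01×10^6 Pa; maximum is in CB.
τ_max = T_CB·r/J = 2708·0.0830/7.45×10^-5 = 3.015×10^6 Pa.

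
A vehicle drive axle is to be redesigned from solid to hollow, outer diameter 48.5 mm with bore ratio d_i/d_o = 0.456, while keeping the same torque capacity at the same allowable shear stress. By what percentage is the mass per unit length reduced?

18.4 %

Equal τ_max and T ⇒ the solid shaft needs d_s³ = d_o³(1−k⁴), so d_s = 48.5·(1−0.456⁴)^(1/3) = 47.79 mm.
Area ratio A_h/A_s = d_o²(1−k²)/d_s² = (1−k²)/(1−k⁴)^(2/3) = 0.8158.
Mass saving = 1 − 0.8158 = 18.4 %.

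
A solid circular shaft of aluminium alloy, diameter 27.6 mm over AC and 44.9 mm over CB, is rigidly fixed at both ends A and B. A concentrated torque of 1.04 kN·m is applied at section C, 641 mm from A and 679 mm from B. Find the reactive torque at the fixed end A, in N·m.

Compatibility: T_A·a/J_AC = T_B·b/J_CB with T_A + T_B = T₀.
J_AC = 5.70×10^-8 m⁴, J_CB = 3.99×10^-7 m⁴, so T_A = T₀·(J_AC/a)/((J_AC/a)+(J_CB/b)) = 136.6 N·m, T_B = 903.4 N·m.

137 N·m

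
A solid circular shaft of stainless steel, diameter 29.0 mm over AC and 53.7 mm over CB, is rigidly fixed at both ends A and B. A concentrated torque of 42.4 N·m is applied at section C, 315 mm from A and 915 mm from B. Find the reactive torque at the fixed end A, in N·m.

Compatibility: T_A·a/J_AC = T_B·b/J_CB with T_A + T_B = T₀.
J_AC = 6.94×10^-8 m⁴, J_CB = 8.16×10^-7 m⁴, so T_A = T₀·(J_AC/a)/((J_AC/a)+(J_CB/b)) = 8.400 N·m, T_B = 34.00 N·m.

8.40 N·m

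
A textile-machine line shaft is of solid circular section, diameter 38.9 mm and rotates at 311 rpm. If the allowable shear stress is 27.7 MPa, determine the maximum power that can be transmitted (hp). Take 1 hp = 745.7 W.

J = πd⁴/32 = π(0.0389)⁴/32 = 2.248×10^-7 m⁴.
T_max = τ_allow·J/r = 2.77×10^7 × 2.248×10^-7 / 0.0194 = 320.2 N·m.
ω = 2π·311/60 = 32.57 rad/s, so P_max = T_max·ω = 1.043×10^4 W.

14.0 hp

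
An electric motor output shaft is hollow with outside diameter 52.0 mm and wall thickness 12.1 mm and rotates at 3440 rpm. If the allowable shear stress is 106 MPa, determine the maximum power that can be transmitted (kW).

968 kW

J = π(d_o⁴ − d_i⁴)/32 = π(0.0520⁴ − 0.0278⁴)/32 = 6.592×10^-7 m⁴.
T_max = τ_allow·J/r = 1.06×10^8 × 6.592×10^-7 / 0.0260 = 2687 N·m.
ω = 2π·3440/60 = 360.2 rad/s, so P_max = T_max·ω = 9.681×10^5 W.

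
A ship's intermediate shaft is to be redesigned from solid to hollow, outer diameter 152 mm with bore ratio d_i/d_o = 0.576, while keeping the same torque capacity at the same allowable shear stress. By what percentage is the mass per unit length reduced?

27.8 %

Equal τ_max and T ⇒ the solid shaft needs d_s³ = d_o³(1−k⁴), so d_s = 152·(1−0.576⁴)^(1/3) = 146.2 mm.
Area ratio A_h/A_s = d_o²(1−k²)/d_s² = (1−k²)/(1−k⁴)^(2/3) = 0.7222.
Mass saving = 1 − 0.7222 = 27.8 %.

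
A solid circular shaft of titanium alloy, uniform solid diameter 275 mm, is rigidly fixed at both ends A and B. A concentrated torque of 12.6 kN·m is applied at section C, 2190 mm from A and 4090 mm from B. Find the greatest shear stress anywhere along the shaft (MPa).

With uniform GJ and both ends fixed, compatibility θ_AC = θ_CB gives T_A·a = T_B·b, together with T_A + T_B = T₀.
T_A = T₀·b/(a+b) = 12600·4090/6280 = 8206 N·m; T_B = 4394 N·m.
τ in each portion: τ_AC = 2.01×10^6 Pa, τ_CB = 1.08×10^6 Pa; maximum is in AC.
τ_max = T_AC·r/J = 8206·0.138/5.61×10^-4 = 2.010×10^6 Pa.

2.01 MPa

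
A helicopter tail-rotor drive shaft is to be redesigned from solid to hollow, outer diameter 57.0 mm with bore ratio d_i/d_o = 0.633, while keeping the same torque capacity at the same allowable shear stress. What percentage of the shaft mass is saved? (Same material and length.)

Equal τ_max and T ⇒ the solid shaft needs d_s³ = d_o³(1−k⁴), so d_s = 57.0·(1−0.633⁴)^(1/3) = 53.77 mm.
Area ratio A_h/A_s = d_o²(1−k²)/d_s² = (1−k²)/(1−k⁴)^(2/3) = 0.6735.
Mass saving = 1 − 0.6735 = 32.7 %.

32.7 %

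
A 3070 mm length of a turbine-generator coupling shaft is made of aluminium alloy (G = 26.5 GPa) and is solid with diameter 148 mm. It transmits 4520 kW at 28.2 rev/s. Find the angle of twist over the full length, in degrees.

3.59°

ω = 2π·28.2 = 177.2 rad/s, so T = P/ω = 4520×10³ / 177.2 = 25510 N·m.
J = πd⁴/32 = π(0.148)⁴/32 = 4.710×10^-5 m⁴.
θ = T·L/(G·J) = 25510 × 3.07 / (26.5×10⁹ × 4.710×10^-5) = 0.06274 rad.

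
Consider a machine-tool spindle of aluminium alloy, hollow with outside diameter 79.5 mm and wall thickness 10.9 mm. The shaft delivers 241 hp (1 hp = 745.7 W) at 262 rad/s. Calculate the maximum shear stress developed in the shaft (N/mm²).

ω = 262 rad/s, so T = P/ω = 241×745.7 / 262.0 = 685.9 N·m.
J = π(d_o⁴ − d_i⁴)/32 = π(0.0795⁴ − 0.0577⁴)/32 = 2.833×10^-6 m⁴.
τ_max = T·r/J = 685.9 × 0.0398 / 2.833×10^-6 = 9.623×10^6 Pa.

9.62 N/mm²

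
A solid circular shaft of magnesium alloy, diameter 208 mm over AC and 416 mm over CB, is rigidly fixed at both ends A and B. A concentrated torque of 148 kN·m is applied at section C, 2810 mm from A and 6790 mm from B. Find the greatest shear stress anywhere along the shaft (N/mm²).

Compatibility: T_A·a/J_AC = T_B·b/J_CB with T_A + T_B = T₀.
J_AC = 1.84×10^-4 m⁴, J_CB = 2.94×10^-3 m⁴, so T_A = T₀·(J_AC/a)/((J_AC/a)+(J_CB/b)) = 19420 N·m, T_B = 128600 N·m.
τ in each portion: τ_AC = 1.10×10^7 Pa, τ_CB = 9.10×10^6 Pa; maximum is in AC.
τ_max = T_AC·r/J = 19420·0.104/1.84×10^-4 = 1.099×10^7 Pa.

11.0 N/mm²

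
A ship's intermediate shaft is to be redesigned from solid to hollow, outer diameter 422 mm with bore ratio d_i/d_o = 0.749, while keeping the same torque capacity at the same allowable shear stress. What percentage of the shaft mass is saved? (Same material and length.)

43.5 %

Equal τ_max and T ⇒ the solid shaft needs d_s³ = d_o³(1−k⁴), so d_s = 422·(1−0.749⁴)^(1/3) = 372.1 mm.
Area ratio A_h/A_s = d_o²(1−k²)/d_s² = (1−k²)/(1−k⁴)^(2/3) = 0.5648.
Mass saving = 1 − 0.5648 = 43.5 %.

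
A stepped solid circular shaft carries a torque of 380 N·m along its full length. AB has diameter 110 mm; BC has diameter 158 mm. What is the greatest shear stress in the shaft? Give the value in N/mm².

Under the same torque, τ_max = 16T/(πd³) is largest where d is smallest — segment AB (d = 110 mm).
τ_max = 16·380.0/(π·(0.110)³) = 1.454×10^6 Pa.

1.45 N/mm²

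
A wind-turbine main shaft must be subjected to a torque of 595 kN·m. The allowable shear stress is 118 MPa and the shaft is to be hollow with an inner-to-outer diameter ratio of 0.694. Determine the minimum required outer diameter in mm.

322 mm

For a hollow shaft with d_i/d_o = 0.694: τ_max = 16T/(π d_o³ (1−k⁴)), so d_o = [16T/(π τ_allow (1−k⁴))]^(1/3) = [16·595000/(π·1.18×10^8·0.7680)]^(1/3) = 0.3222 m.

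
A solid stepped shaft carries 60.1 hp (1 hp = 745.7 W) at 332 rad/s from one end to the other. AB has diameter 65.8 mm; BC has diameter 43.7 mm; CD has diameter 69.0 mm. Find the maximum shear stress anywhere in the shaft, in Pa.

8.24e6 Pa

ω = 332 rad/s, so T = P/ω = 60.1×745.7 / 332.0 = 135.0 N·m.
Under the same torque, τ_max = 16T/(πd³) is largest where d is smallest — segment BC (d = 43.7 mm).
τ_max = 16·135.0/(π·(0.0437)³) = 8.238×10^6 Pa.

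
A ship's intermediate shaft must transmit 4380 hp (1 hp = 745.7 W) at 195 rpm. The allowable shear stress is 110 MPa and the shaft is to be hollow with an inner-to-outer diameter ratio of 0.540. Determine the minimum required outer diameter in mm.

ω = 2π·195/60 = 20.42 rad/s, so T = P/ω = 4380×745.7 / 20.42 = 159900 N·m.
For a hollow shaft with d_i/d_o = 0.540: τ_max = 16T/(π d_o³ (1−k⁴)), so d_o = [16T/(π τ_allow (1−k⁴))]^(1/3) = [16·159900/(π·1.10×10^8·0.9150)]^(1/3) = 0.2008 m.

201 mm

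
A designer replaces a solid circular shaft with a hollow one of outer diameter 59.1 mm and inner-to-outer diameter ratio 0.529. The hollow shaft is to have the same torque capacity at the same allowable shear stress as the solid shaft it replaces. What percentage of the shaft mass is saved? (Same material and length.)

24.0 %

Equal τ_max and T ⇒ the solid shaft needs d_s³ = d_o³(1−k⁴), so d_s = 59.1·(1−0.529⁴)^(1/3) = 57.52 mm.
Area ratio A_h/A_s = d_o²(1−k²)/d_s² = (1−k²)/(1−k⁴)^(2/3) = 0.7604.
Mass saving = 1 − 0.7604 = 24.0 %.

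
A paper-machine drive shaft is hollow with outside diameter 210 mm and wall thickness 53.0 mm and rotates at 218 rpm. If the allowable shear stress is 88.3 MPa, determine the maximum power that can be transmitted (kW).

J = π(d_o⁴ − d_i⁴)/32 = π(0.210⁴ − 0.104⁴)/32 = 1.794×10^-4 m⁴.
T_max = τ_allow·J/r = 8.83×10^7 × 1.794×10^-4 / 0.105 = 150900 N·m.
ω = 2π·218/60 = 22.83 rad/s, so P_max = T_max·ω = 3.445×10^6 W.

3450 kW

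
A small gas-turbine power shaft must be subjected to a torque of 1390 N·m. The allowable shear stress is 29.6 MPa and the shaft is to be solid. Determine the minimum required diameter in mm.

For a solid shaft τ_max = 16T/(πd³), so d = (16T/(π τ_allow))^(1/3) = (16·1390/(π·2.96×10^7))^(1/3) = 0.06207 m.

62.1 mm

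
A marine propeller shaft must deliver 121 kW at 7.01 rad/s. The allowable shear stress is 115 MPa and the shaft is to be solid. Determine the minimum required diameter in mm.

ω = 7.01 rad/s, so T = P/ω = 121×10³ / 7.010 = 17260 N·m.
For a solid shaft τ_max = 16T/(πd³), so d = (16T/(π τ_allow))^(1/3) = (16·17260/(π·1.15×10^8))^(1/3) = 0.09144 m.

91.4 mm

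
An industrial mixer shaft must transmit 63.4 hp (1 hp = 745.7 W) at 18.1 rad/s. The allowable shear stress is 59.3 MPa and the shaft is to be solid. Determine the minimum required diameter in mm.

60.8 mm

ω = 18.1 rad/s, so T = P/ω = 63.4×745.7 / 18.10 = 2612 N·m.
For a solid shaft τ_max = 16T/(πd³), so d = (16T/(π τ_allow))^(1/3) = (16·2612/(π·5.93×10^7))^(1/3) = 0.06076 m.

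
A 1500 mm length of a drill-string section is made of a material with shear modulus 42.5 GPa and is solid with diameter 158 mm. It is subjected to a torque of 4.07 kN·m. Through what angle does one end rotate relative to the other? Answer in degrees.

J = πd⁴/32 = π(0.158)⁴/32 = 6.118×10^-5 m⁴.
θ = T·L/(G·J) = 4070 × 1.50 / (42.5×10⁹ × 6.118×10^-5) = 2.348×10^-3 rad.

0.135°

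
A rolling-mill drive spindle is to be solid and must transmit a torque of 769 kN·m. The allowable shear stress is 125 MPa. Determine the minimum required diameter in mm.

For a solid shaft τ_max = 16T/(πd³), so d = (16T/(π τ_allow))^(1/3) = (16·769000/(π·1.25×10^8))^(1/3) = 0.3153 m.

315 mm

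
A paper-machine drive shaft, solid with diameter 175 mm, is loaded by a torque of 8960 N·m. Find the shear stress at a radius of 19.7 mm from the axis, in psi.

J = πd⁴/32 = π(0.175)⁴/32 = 9.208×10^-5 m⁴.
Shear stress varies linearly with radius: τ = T·r/J = 8960 × 0.0197 / 9.208×10^-5 = 1.917×10^6 Pa.

278 psi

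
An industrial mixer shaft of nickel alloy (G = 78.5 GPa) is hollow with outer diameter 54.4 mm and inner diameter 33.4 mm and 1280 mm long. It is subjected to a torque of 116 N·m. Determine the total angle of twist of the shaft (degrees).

0.147°

J = π(d_o⁴ − d_i⁴)/32 = π(0.0544⁴ − 0.0334⁴)/32 = 7.376×10^-7 m⁴.
θ = T·L/(G·J) = 116.0 × 1.28 / (78.5×10⁹ × 7.376×10^-7) = 2.564×10^-3 rad.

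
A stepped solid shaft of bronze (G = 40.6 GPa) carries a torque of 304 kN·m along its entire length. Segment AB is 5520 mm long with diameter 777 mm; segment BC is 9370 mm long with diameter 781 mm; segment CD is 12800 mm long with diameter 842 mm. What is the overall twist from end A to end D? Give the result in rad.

J_AB = π(0.777)⁴/32 = 0.0358 m⁴; J_BC = π(0.781)⁴/32 = 0.0365 m⁴; J_CD = π(0.842)⁴/32 = 0.0493 m⁴.
θ = (T/G)·Σ L_i/J_i = (304000/40.6×10⁹)·(5.52/0.0358 + 9.37/0.0365 + 12.8/0.0493) = 5.018×10^-3 rad.

0.00502 rad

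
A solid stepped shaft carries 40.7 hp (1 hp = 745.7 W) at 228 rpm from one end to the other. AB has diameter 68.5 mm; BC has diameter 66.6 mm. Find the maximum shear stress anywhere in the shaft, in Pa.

ω = 2π·228/60 = 23.88 rad/s, so T = P/ω = 40.7×745.7 / 23.88 = 1271 N·m.
Under the same torque, τ_max = 16T/(πd³) is largest where d is smallest — segment BC (d = 66.6 mm).
τ_max = 16·1271/(π·(0.0666)³) = 2.192×10^7 Pa.

2.19e7 Pa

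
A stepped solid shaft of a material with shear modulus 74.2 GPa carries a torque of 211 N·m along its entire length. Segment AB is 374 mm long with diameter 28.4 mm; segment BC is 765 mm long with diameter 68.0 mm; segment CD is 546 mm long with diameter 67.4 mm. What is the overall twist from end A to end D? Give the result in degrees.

J_AB = π(0.0284)⁴/32 = 6.39×10^-8 m⁴; J_BC = π(0.0680)⁴/32 = 2.10×10^-6 m⁴; J_CD = π(0.0674)⁴/32 = 2.03×10^-6 m⁴.
θ = (T/G)·Σ L_i/J_i = (211.0/74.2×10⁹)·(0.374/6.39×10^-8 + 0.765/2.10×10^-6 + 0.546/2.03×10^-6) = 0.01846 rad.

1.06°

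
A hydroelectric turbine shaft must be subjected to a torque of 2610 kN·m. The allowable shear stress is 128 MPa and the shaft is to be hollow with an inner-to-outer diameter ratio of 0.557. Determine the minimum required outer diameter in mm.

For a hollow shaft with d_i/d_o = 0.557: τ_max = 16T/(π d_o³ (1−k⁴)), so d_o = [16T/(π τ_allow (1−k⁴))]^(1/3) = [16·2.610e6/(π·1.28×10^8·0.9037)]^(1/3) = 0.4862 m.

486 mm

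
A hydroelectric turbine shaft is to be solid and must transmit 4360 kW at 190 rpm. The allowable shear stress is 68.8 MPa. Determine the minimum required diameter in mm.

253 mm

ω = 2π·190/60 = 19.90 rad/s, so T = P/ω = 4360×10³ / 19.90 = 219100 N·m.
For a solid shaft τ_max = 16T/(πd³), so d = (16T/(π τ_allow))^(1/3) = (16·219100/(π·6.88×10^7))^(1/3) = 0.2531 m.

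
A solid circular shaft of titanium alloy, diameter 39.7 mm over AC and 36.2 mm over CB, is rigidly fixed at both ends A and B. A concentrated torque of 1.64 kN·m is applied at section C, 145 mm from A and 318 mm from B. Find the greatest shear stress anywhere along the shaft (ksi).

Compatibility: T_A·a/J_AC = T_B·b/J_CB with T_A + T_B = T₀.
J_AC = 2.44×10^-7 m⁴, J_CB = 1.69×10^-7 m⁴, so T_A = T₀·(J_AC/a)/((J_AC/a)+(J_CB/b)) = 1247 N·m, T_B = 393.1 N·m.
τ in each portion: τ_AC = 1.01×10^8 Pa, τ_CB = 4.22×10^7 Pa; maximum is in AC.
τ_max = T_AC·r/J = 1247·0.0199/2.44×10^-7 = 1.015×10^8 Pa.

14.7 ksi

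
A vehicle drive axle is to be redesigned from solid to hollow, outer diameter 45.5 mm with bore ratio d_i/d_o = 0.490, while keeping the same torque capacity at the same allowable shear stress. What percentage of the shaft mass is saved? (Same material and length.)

Equal τ_max and T ⇒ the solid shaft needs d_s³ = d_o³(1−k⁴), so d_s = 45.5·(1−0.490⁴)^(1/3) = 44.61 mm.
Area ratio A_h/A_s = d_o²(1−k²)/d_s² = (1−k²)/(1−k⁴)^(2/3) = 0.7906.
Mass saving = 1 − 0.7906 = 20.9 %.

20.9 %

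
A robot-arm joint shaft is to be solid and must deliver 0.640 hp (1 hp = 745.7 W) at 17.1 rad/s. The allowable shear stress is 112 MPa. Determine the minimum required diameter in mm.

10.8 mm

ω = 17.1 rad/s, so T = P/ω = 0.640×745.7 / 17.10 = 27.91 N·m.
For a solid shaft τ_max = 16T/(πd³), so d = (16T/(π τ_allow))^(1/3) = (16·27.91/(π·1.12×10^8))^(1/3) = 0.01083 m.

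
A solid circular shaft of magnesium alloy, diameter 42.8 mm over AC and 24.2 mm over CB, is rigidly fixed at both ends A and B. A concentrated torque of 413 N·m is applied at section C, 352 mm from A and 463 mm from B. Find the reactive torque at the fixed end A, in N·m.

383 N·m

Compatibility: T_A·a/J_AC = T_B·b/J_CB with T_A + T_B = T₀.
J_AC = 3.29×10^-7 m⁴, J_CB = 3.37×10^-8 m⁴, so T_A = T₀·(J_AC/a)/((J_AC/a)+(J_CB/b)) = 383.2 N·m, T_B = 29.78 N·m.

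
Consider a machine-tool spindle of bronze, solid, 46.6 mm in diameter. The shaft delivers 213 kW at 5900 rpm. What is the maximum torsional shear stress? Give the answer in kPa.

ω = 2π·5900/60 = 617.8 rad/s, so T = P/ω = 213×10³ / 617.8 = 344.7 N·m.
J = πd⁴/32 = π(0.0466)⁴/32 = 4.630×10^-7 m⁴.
τ_max = T·r/J = 344.7 × 0.0233 / 4.630×10^-7 = 1.735×10^7 Pa.

17400 kPa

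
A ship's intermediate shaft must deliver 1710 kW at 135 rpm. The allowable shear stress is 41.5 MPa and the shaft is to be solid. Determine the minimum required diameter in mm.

ω = 2π·135/60 = 14.14 rad/s, so T = P/ω = 1710×10³ / 14.14 = 121000 N·m.
For a solid shaft τ_max = 16T/(πd³), so d = (16T/(π τ_allow))^(1/3) = (16·121000/(π·4.15×10^7))^(1/3) = 0.2458 m.

246 mm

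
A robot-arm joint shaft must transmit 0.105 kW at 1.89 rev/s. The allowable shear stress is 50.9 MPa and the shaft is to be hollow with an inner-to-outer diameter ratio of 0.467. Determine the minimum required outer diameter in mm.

ω = 2π·1.89 = 11.88 rad/s, so T = P/ω = 0.105×10³ / 11.88 = 8.842 N·m.
For a hollow shaft with d_i/d_o = 0.467: τ_max = 16T/(π d_o³ (1−k⁴)), so d_o = [16T/(π τ_allow (1−k⁴))]^(1/3) = [16·8.842/(π·5.09×10^7·0.9524)]^(1/3) = 0.009757 m.

9.76 mm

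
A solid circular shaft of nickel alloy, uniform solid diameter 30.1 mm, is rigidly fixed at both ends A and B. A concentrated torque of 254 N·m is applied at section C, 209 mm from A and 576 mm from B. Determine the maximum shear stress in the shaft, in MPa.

With uniform GJ and both ends fixed, compatibility θ_AC = θ_CB gives T_A·a = T_B·b, together with T_A + T_B = T₀.
T_A = T₀·b/(a+b) = 254.0·576/785.0 = 186.4 N·m; T_B = 67.63 N·m.
τ in each portion: τ_AC = 3.48×10^7 Pa, τ_CB = 1.26×10^7 Pa; maximum is in AC.
τ_max = T_AC·r/J = 186.4·0.0151/8.06×10^-8 = 3.481×10^7 Pa.

34.8 MPa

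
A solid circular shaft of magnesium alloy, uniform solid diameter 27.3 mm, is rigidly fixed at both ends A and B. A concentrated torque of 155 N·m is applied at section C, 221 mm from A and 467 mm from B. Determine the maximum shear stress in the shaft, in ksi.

3.82 ksi

With uniform GJ and both ends fixed, compatibility θ_AC = θ_CB gives T_A·a = T_B·b, together with T_A + T_B = T₀.
T_A = T₀·b/(a+b) = 155.0·467/688.0 = 105.2 N·m; T_B = 49.79 N·m.
τ in each portion: τ_AC = 2.63×10^7 Pa, τ_CB = 1.25×10^7 Pa; maximum is in AC.
τ_max = T_AC·r/J = 105.2·0.0137/5.45×10^-8 = 2.634×10^7 Pa.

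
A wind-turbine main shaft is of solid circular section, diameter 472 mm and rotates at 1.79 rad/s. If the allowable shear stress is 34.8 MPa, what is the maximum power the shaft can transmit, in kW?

1290 kW

J = πd⁴/32 = π(0.472)⁴/32 = 4.873×10^-3 m⁴.
T_max = τ_allow·J/r = 3.48×10^7 × 4.873×10^-3 / 0.236 = 718500 N·m.
ω = 1.79 rad/s, so P_max = T_max·ω = 1.286×10^6 W.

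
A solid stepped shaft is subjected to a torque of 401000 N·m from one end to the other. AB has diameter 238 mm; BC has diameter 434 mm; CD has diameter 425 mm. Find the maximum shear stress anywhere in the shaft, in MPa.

151 MPa

Under the same torque, τ_max = 16T/(πd³) is largest where d is smallest — segment AB (d = 238 mm).
τ_max = 16·401000/(π·(0.238)³) = 1.515×10^8 Pa.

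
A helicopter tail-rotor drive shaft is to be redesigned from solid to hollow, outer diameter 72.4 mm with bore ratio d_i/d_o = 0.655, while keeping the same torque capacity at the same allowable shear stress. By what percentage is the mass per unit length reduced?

34.6 %

Equal τ_max and T ⇒ the solid shaft needs d_s³ = d_o³(1−k⁴), so d_s = 72.4·(1−0.655⁴)^(1/3) = 67.65 mm.
Area ratio A_h/A_s = d_o²(1−k²)/d_s² = (1−k²)/(1−k⁴)^(2/3) = 0.6539.
Mass saving = 1 − 0.6539 = 34.6 %.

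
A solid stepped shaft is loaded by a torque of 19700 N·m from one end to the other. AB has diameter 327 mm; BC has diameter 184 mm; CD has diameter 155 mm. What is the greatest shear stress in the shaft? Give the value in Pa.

2.69e7 Pa

Under the same torque, τ_max = 16T/(πd³) is largest where d is smallest — segment CD (d = 155 mm).
τ_max = 16·19700/(π·(0.155)³) = 2.694×10^7 Pa.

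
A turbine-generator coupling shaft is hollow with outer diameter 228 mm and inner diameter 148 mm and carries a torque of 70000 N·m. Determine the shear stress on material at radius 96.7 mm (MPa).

J = π(d_o⁴ − d_i⁴)/32 = π(0.228⁴ − 0.148⁴)/32 = 2.182×10^-4 m⁴.
Shear stress varies linearly with radius: τ = T·r/J = 70000 × 0.0967 / 2.182×10^-4 = 3.102×10^7 Pa.

31.0 MPa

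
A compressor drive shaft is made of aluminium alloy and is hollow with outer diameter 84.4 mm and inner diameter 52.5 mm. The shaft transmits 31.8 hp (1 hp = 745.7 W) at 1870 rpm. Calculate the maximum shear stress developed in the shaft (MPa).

ω = 2π·1870/60 = 195.8 rad/s, so T = P/ω = 31.8×745.7 / 195.8 = 121.1 N·m.
J = π(d_o⁴ − d_i⁴)/32 = π(0.0844⁴ − 0.0525⁴)/32 = 4.236×10^-6 m⁴.
τ_max = T·r/J = 121.1 × 0.0422 / 4.236×10^-6 = 1.206×10^6 Pa.

1.21 MPa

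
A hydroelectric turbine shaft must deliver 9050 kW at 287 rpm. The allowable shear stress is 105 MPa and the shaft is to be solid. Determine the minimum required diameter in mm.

244 mm

ω = 2π·287/60 = 30.05 rad/s, so T = P/ω = 9050×10³ / 30.05 = 301100 N·m.
For a solid shaft τ_max = 16T/(πd³), so d = (16T/(π τ_allow))^(1/3) = (16·301100/(π·1.05×10^8))^(1/3) = 0.2444 m.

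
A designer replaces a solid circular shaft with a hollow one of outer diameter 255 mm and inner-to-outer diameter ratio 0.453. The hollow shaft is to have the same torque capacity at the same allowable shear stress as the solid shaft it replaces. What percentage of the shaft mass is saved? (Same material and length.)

18.2 %

Equal τ_max and T ⇒ the solid shaft needs d_s³ = d_o³(1−k⁴), so d_s = 255·(1−0.453⁴)^(1/3) = 251.4 mm.
Area ratio A_h/A_s = d_o²(1−k²)/d_s² = (1−k²)/(1−k⁴)^(2/3) = 0.8179.
Mass saving = 1 − 0.8179 = 18.2 %.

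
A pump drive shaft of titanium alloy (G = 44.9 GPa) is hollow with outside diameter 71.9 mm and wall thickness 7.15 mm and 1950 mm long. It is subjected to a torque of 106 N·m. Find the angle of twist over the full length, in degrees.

0.171°

J = π(d_o⁴ − d_i⁴)/32 = π(0.0719⁴ − 0.0576⁴)/32 = 1.543×10^-6 m⁴.
θ = T·L/(G·J) = 106.0 × 1.95 / (44.9×10⁹ × 1.543×10^-6) = 2.983×10^-3 rad.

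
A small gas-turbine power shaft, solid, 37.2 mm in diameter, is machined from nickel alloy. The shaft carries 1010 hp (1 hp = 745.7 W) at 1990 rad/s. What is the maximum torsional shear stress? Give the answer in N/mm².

37.4 N/mm²

ω = 1990 rad/s, so T = P/ω = 1010×745.7 / 1990 = 378.5 N·m.
J = πd⁴/32 = π(0.0372)⁴/32 = 1.880×10^-7 m⁴.
τ_max = T·r/J = 378.5 × 0.0186 / 1.880×10^-7 = 3.744×10^7 Pa.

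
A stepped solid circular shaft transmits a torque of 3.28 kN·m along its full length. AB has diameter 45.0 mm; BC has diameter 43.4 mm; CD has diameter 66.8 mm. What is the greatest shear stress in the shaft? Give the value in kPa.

204000 kPa

Under the same torque, τ_max = 16T/(πd³) is largest where d is smallest — segment BC (d = 43.4 mm).
τ_max = 16·3280/(π·(0.0434)³) = 2.044×10^8 Pa.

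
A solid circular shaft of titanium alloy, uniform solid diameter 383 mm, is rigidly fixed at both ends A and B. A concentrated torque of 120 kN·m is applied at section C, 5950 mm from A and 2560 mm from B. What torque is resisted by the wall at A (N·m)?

With uniform GJ and both ends fixed, compatibility θ_AC = θ_CB gives T_A·a = T_B·b, together with T_A + T_B = T₀.
T_A = T₀·b/(a+b) = 120000·2560/8510 = 36100 N·m; T_B = 83900 N·m.

36100 N·m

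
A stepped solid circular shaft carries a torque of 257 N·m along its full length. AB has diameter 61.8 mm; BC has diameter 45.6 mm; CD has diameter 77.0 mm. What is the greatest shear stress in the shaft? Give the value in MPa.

13.8 MPa

Under the same torque, τ_max = 16T/(πd³) is largest where d is smallest — segment BC (d = 45.6 mm).
τ_max = 16·257.0/(π·(0.0456)³) = 1.380×10^7 Pa.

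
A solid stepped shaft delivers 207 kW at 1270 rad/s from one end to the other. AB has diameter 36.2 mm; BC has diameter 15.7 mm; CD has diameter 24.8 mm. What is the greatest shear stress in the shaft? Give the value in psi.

ω = 1270 rad/s, so T = P/ω = 207×10³ / 1270 = 163.0 N·m.
Under the same torque, τ_max = 16T/(πd³) is largest where d is smallest — segment BC (d = 15.7 mm).
τ_max = 16·163.0/(π·(0.0157)³) = 2.145×10^8 Pa.

31100 psi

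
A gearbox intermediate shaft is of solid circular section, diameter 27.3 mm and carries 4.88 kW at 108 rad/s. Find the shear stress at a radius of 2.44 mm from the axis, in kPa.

ω = 108 rad/s, so T = P/ω = 4.88×10³ / 108.0 = 45.19 N·m.
J = πd⁴/32 = π(0.0273)⁴/32 = 5.453×10^-8 m⁴.
Shear stress varies linearly with radius: τ = T·r/J = 45.19 × 0.00244 / 5.453×10^-8 = 2.022×10^6 Pa.

2020 kPa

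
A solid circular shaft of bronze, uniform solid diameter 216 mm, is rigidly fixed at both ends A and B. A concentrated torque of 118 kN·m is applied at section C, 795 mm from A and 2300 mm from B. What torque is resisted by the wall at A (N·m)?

With uniform GJ and both ends fixed, compatibility θ_AC = θ_CB gives T_A·a = T_B·b, together with T_A + T_B = T₀.
T_A = T₀·b/(a+b) = 118000·2300/3095 = 87690 N·m; T_B = 30310 N·m.

87700 N·m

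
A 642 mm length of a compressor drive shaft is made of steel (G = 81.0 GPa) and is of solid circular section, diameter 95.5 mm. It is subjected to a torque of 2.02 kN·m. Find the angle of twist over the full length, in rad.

J = πd⁴/32 = π(0.0955)⁴/32 = 8.166×10^-6 m⁴.
θ = T·L/(G·J) = 2020 × 0.642 / (81.0×10⁹ × 8.166×10^-6) = 1.961×10^-3 rad.

0.00196 rad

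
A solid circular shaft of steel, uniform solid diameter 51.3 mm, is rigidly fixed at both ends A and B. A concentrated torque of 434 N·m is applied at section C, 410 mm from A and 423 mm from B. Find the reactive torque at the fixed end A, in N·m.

220 N·m

With uniform GJ and both ends fixed, compatibility θ_AC = θ_CB gives T_A·a = T_B·b, together with T_A + T_B = T₀.
T_A = T₀·b/(a+b) = 434.0·423/833.0 = 220.4 N·m; T_B = 213.6 N·m.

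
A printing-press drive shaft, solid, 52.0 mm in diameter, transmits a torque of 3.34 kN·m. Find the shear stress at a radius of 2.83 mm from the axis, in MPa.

13.2 MPa

J = πd⁴/32 = π(0.0520)⁴/32 = 7.178×10^-7 m⁴.
Shear stress varies linearly with radius: τ = T·r/J = 3340 × 0.00283 / 7.178×10^-7 = 1.317×10^7 Pa.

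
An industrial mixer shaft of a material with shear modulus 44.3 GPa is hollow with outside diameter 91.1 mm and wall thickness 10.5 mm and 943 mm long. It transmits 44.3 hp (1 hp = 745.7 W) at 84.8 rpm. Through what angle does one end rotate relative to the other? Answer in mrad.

18.0 mrad

ω = 2π·84.8/60 = 8.880 rad/s, so T = P/ω = 44.3×745.7 / 8.880 = 3720 N·m.
J = π(d_o⁴ − d_i⁴)/32 = π(0.0911⁴ − 0.0701⁴)/32 = 4.391×10^-6 m⁴.
θ = T·L/(G·J) = 3720 × 0.943 / (44.3×10⁹ × 4.391×10^-6) = 0.01803 rad.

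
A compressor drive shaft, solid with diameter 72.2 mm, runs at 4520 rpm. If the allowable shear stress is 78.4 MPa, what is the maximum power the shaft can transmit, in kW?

2740 kW

J = πd⁴/32 = π(0.0722)⁴/32 = 2.668×10^-6 m⁴.
T_max = τ_allow·J/r = 7.84×10^7 × 2.668×10^-6 / 0.0361 = 5794 N·m.
ω = 2π·4520/60 = 473.3 rad/s, so P_max = T_max·ω = 2.742×10^6 W.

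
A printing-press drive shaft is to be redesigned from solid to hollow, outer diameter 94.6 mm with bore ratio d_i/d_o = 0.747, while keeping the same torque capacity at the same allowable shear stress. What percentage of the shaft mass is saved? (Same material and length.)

Equal τ_max and T ⇒ the solid shaft needs d_s³ = d_o³(1−k⁴), so d_s = 94.6·(1−0.747⁴)^(1/3) = 83.54 mm.
Area ratio A_h/A_s = d_o²(1−k²)/d_s² = (1−k²)/(1−k⁴)^(2/3) = 0.5668.
Mass saving = 1 − 0.5668 = 43.3 %.

43.3 %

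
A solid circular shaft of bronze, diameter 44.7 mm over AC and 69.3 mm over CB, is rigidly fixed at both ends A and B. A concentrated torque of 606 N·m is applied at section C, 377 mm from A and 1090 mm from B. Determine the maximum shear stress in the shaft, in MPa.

Compatibility: T_A·a/J_AC = T_B·b/J_CB with T_A + T_B = T₀.
J_AC = 3.92×10^-7 m⁴, J_CB = 2.26×10^-6 m⁴, so T_A = T₀·(J_AC/a)/((J_AC/a)+(J_CB/b)) = 202.1 N·m, T_B = 403.9 N·m.
τ in each portion: τ_AC = 1.15×10^7 Pa, τ_CB = 6.18×10^6 Pa; maximum is in AC.
τ_max = T_AC·r/J = 202.1·0.0224/3.92×10^-7 = 1.153×10^7 Pa.

11.5 MPa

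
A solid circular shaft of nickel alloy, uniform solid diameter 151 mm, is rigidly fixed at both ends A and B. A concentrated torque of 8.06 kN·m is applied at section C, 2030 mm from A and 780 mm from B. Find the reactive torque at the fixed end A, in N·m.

2240 N·m

With uniform GJ and both ends fixed, compatibility θ_AC = θ_CB gives T_A·a = T_B·b, together with T_A + T_B = T₀.
T_A = T₀·b/(a+b) = 8060·780/2810 = 2237 N·m; T_B = 5823 N·m.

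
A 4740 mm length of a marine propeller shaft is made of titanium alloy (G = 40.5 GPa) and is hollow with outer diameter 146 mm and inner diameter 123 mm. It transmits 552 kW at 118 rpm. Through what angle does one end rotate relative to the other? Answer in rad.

ω = 2π·118/60 = 12.36 rad/s, so T = P/ω = 552×10³ / 12.36 = 44670 N·m.
J = π(d_o⁴ − d_i⁴)/32 = π(0.146⁴ − 0.123⁴)/32 = 2.214×10^-5 m⁴.
θ = T·L/(G·J) = 44670 × 4.74 / (40.5×10⁹ × 2.214×10^-5) = 0.2362 rad.

0.236 rad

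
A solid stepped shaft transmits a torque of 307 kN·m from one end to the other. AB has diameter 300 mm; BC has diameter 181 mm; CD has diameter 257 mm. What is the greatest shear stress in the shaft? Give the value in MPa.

264 MPa

Under the same torque, τ_max = 16T/(πd³) is largest where d is smallest — segment BC (d = 181 mm).
τ_max = 16·307000/(π·(0.181)³) = 2.637×10^8 Pa.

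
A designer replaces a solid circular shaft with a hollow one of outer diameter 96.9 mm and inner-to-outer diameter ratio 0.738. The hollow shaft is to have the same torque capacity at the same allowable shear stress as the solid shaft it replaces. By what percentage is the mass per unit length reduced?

42.4 %

Equal τ_max and T ⇒ the solid shaft needs d_s³ = d_o³(1−k⁴), so d_s = 96.9·(1−0.738⁴)^(1/3) = 86.18 mm.
Area ratio A_h/A_s = d_o²(1−k²)/d_s² = (1−k²)/(1−k⁴)^(2/3) = 0.5757.
Mass saving = 1 − 0.5757 = 42.4 %.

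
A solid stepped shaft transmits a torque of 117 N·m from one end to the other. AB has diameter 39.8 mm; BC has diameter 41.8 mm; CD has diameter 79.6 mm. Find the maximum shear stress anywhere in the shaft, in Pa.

9.45e6 Pa

Under the same torque, τ_max = 16T/(πd³) is largest where d is smallest — segment AB (d = 39.8 mm).
τ_max = 16·117.0/(π·(0.0398)³) = 9.452×10^6 Pa.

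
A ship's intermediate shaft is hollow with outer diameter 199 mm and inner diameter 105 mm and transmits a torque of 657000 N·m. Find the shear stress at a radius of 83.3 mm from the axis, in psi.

J = π(d_o⁴ − d_i⁴)/32 = π(0.199⁴ − 0.105⁴)/32 = 1.420×10^-4 m⁴.
Shear stress varies linearly with radius: τ = T·r/J = 657000 × 0.0833 / 1.420×10^-4 = 3.853×10^8 Pa.

55900 psi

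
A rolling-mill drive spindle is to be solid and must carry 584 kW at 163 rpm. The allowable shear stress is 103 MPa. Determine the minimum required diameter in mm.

ω = 2π·163/60 = 17.07 rad/s, so T = P/ω = 584×10³ / 17.07 = 34210 N·m.
For a solid shaft τ_max = 16T/(πd³), so d = (16T/(π τ_allow))^(1/3) = (16·34210/(π·1.03×10^8))^(1/3) = 0.1192 m.

119 mm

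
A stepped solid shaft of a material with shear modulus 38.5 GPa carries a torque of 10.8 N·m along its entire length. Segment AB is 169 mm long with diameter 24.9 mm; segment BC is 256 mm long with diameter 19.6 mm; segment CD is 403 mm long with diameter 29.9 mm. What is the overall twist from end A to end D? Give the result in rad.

J_AB = π(0.0249)⁴/32 = 3.77×10^-8 m⁴; J_BC = π(0.0196)⁴/32 = 1.45×10^-8 m⁴; J_CD = π(0.0299)⁴/32 = 7.85×10^-8 m⁴.
θ = (T/G)·Σ L_i/J_i = (10.80/38.5×10⁹)·(0.169/3.77×10^-8 + 0.256/1.45×10^-8 + 0.403/7.85×10^-8) = 7.653×10^-3 rad.

0.00765 rad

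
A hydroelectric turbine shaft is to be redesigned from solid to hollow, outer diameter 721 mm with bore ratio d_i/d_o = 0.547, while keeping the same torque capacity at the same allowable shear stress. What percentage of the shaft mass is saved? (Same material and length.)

25.4 %

Equal τ_max and T ⇒ the solid shaft needs d_s³ = d_o³(1−k⁴), so d_s = 721·(1−0.547⁴)^(1/3) = 698.8 mm.
Area ratio A_h/A_s = d_o²(1−k²)/d_s² = (1−k²)/(1−k⁴)^(2/3) = 0.7460.
Mass saving = 1 − 0.7460 = 25.4 %.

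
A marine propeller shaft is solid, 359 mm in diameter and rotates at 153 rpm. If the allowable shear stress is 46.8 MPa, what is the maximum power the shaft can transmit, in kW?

J = πd⁴/32 = π(0.359)⁴/32 = 1.631×10^-3 m⁴.
T_max = τ_allow·J/r = 4.68×10^7 × 1.631×10^-3 / 0.179 = 425200 N·m.
ω = 2π·153/60 = 16.02 rad/s, so P_max = T_max·ω = 6.812×10^6 W.

6810 kW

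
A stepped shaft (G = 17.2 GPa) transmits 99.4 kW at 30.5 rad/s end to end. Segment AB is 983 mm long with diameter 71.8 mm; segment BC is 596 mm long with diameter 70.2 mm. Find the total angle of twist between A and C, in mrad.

ω = 30.5 rad/s, so T = P/ω = 99.4×10³ / 30.50 = 3259 N·m.
J_AB = π(0.0718)⁴/32 = 2.61×10^-6 m⁴; J_BC = π(0.0702)⁴/32 = 2.38×10^-6 m⁴.
θ = (T/G)·Σ L_i/J_i = (3259/17.2×10⁹)·(0.983/2.61×10^-6 + 0.596/2.38×10^-6) = 0.1188 rad.

119 mrad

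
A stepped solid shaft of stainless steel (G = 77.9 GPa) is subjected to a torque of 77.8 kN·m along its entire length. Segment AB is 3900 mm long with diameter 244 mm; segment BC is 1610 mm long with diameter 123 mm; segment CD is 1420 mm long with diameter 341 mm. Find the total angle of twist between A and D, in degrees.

J_AB = π(0.244)⁴/32 = 3.48×10^-4 m⁴; J_BC = π(0.123)⁴/32 = 2.25×10^-5 m⁴; J_CD = π(0.341)⁴/32 = 1.33×10^-3 m⁴.
θ = (T/G)·Σ L_i/J_i = (77800/77.9×10⁹)·(3.90/3.48×10^-4 + 1.61/2.25×10^-5 + 1.42/1.33×10^-3) = 0.08382 rad.

4.80°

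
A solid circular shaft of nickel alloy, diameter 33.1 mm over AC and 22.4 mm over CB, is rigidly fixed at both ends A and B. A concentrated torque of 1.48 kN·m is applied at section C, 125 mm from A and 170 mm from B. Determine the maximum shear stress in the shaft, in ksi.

26.1 ksi

Compatibility: T_A·a/J_AC = T_B·b/J_CB with T_A + T_B = T₀.
J_AC = 1.18×10^-7 m⁴, J_CB = 2.47×10^-8 m⁴, so T_A = T₀·(J_AC/a)/((J_AC/a)+(J_CB/b)) = 1282 N·m, T_B = 197.7 N·m.
τ in each portion: τ_AC = 1.80×10^8 Pa, τ_CB = 8.96×10^7 Pa; maximum is in AC.
τ_max = T_AC·r/J = 1282·0.0166/1.18×10^-7 = 1.801×10^8 Pa.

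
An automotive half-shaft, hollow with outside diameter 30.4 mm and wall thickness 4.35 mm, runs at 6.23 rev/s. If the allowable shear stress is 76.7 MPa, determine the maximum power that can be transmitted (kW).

J = π(d_o⁴ − d_i⁴)/32 = π(0.0304⁴ − 0.0217⁴)/32 = 6.208×10^-8 m⁴.
T_max = τ_allow·J/r = 7.67×10^7 × 6.208×10^-8 / 0.0152 = 313.3 N·m.
ω = 2π·6.23 = 39.14 rad/s, so P_max = T_max·ω = 1.226×10^4 W.

12.3 kW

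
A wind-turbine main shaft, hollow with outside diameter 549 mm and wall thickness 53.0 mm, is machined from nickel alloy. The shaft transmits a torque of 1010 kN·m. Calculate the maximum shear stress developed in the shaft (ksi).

7.83 ksi

J = π(d_o⁴ − d_i⁴)/32 = π(0.549⁴ − 0.443⁴)/32 = 5.137×10^-3 m⁴.
τ_max = T·r/J = 1.010e6 × 0.275 / 5.137×10^-3 = 5.397×10^7 Pa.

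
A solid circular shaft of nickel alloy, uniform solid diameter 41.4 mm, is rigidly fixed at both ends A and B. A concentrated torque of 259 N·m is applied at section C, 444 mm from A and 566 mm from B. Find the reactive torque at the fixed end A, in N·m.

145 N·m

With uniform GJ and both ends fixed, compatibility θ_AC = θ_CB gives T_A·a = T_B·b, together with T_A + T_B = T₀.
T_A = T₀·b/(a+b) = 259.0·566/1010 = 145.1 N·m; T_B = 113.9 N·m.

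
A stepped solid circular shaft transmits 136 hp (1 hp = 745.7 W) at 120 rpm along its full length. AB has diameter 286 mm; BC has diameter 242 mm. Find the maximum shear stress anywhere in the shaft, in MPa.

2.90 MPa

ω = 2π·120/60 = 12.57 rad/s, so T = P/ω = 136×745.7 / 12.57 = 8070 N·m.
Under the same torque, τ_max = 16T/(πd³) is largest where d is smallest — segment BC (d = 242 mm).
τ_max = 16·8070/(π·(0.242)³) = 2.900×10^6 Pa.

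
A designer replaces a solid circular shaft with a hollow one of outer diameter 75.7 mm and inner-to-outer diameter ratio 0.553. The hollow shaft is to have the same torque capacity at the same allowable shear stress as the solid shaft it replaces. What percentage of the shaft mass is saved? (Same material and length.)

Equal τ_max and T ⇒ the solid shaft needs d_s³ = d_o³(1−k⁴), so d_s = 75.7·(1−0.553⁴)^(1/3) = 73.26 mm.
Area ratio A_h/A_s = d_o²(1−k²)/d_s² = (1−k²)/(1−k⁴)^(2/3) = 0.7412.
Mass saving = 1 − 0.7412 = 25.9 %.

25.9 %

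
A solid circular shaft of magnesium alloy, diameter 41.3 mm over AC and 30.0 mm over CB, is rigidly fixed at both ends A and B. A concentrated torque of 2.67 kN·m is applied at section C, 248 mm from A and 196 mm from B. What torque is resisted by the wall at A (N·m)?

Compatibility: T_A·a/J_AC = T_B·b/J_CB with T_A + T_B = T₀.
J_AC = 2.86×10^-7 m⁴, J_CB = 7.95×10^-8 m⁴, so T_A = T₀·(J_AC/a)/((J_AC/a)+(J_CB/b)) = 1974 N·m, T_B = 695.5 N·m.

1970 N·m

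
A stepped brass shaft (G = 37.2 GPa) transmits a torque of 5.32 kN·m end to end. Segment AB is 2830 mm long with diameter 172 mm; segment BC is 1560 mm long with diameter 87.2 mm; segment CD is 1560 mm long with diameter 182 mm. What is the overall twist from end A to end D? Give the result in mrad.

J_AB = π(0.172)⁴/32 = 8.59×10^-5 m⁴; J_BC = π(0.0872)⁴/32 = 5.68×10^-6 m⁴; J_CD = π(0.182)⁴/32 = 1.08×10^-4 m⁴.
θ = (T/G)·Σ L_i/J_i = (5320/37.2×10⁹)·(2.83/8.59×10^-5 + 1.56/5.68×10^-6 + 1.56/1.08×10^-4) = 0.04608 rad.

46.1 mrad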